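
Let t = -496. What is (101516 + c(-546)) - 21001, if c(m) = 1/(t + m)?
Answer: 83896629/1042 ≈ 80515.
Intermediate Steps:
c(m) = 1/(-496 + m)
(101516 + c(-546)) - 21001 = (101516 + 1/(-496 - 546)) - 21001 = (101516 + 1/(-1042)) - 21001 = (101516 - 1/1042) - 21001 = 105779671/1042 - 21001 = 83896629/1042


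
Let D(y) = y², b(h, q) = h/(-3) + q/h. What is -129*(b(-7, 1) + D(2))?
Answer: -5590/7 ≈ -798.57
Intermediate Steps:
b(h, q) = -h/3 + q/h (b(h, q) = h*(-⅓) + q/h = -h/3 + q/h)
-129*(b(-7, 1) + D(2)) = -129*((-⅓*(-7) + 1/(-7)) + 2²) = -129*((7/3 + 1*(-⅐)) + 4) = -129*((7/3 - ⅐) + 4) = -129*(46/21 + 4) = -129*130/21 = -5590/7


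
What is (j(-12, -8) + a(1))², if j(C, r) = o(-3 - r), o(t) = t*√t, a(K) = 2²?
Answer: 141 + 40*√5 ≈ 230.44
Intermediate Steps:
a(K) = 4
o(t) = t^(3/2)
j(C, r) = (-3 - r)^(3/2)
(j(-12, -8) + a(1))² = ((-3 - 1*(-8))^(3/2) + 4)² = ((-3 + 8)^(3/2) + 4)² = (5^(3/2) + 4)² = (5*√5 + 4)² = (4 + 5*√5)²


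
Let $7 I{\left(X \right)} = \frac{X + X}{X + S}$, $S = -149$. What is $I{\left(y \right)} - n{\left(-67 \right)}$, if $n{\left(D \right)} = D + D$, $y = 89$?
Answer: $\frac{28051}{210} \approx 133.58$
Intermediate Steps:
$n{\left(D \right)} = 2 D$
$I{\left(X \right)} = \frac{2 X}{7 \left(-149 + X\right)}$ ($I{\left(X \right)} = \frac{\left(X + X\right) \frac{1}{X - 149}}{7} = \frac{2 X \frac{1}{-149 + X}}{7} = \frac{2 X}{7 \left(-149 + X\right)}$)
$I{\left(y \right)} - n{\left(-67 \right)} = \frac{2}{7} \cdot 89 \frac{1}{-149 + 89} - 2 \left(-67\right) = \frac{2}{7} \cdot 89 \frac{1}{-60} - -134 = \frac{2}{7} \cdot 89 \left(- \frac{1}{60}\right) + 134 = - \frac{89}{210} + 134 = \frac{28051}{210}$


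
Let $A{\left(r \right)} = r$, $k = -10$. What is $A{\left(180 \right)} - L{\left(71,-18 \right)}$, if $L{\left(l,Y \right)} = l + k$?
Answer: $119$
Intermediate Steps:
$L{\left(l,Y \right)} = -10 + l$ ($L{\left(l,Y \right)} = l - 10 = -10 + l$)
$A{\left(180 \right)} - L{\left(71,-18 \right)} = 180 - \left(-10 + 71\right) = 180 - 61 = 119$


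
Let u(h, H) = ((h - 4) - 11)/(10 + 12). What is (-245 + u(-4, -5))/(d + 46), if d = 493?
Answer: -5409/11858 ≈ -0.45615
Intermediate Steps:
u(h, H) = -15/22 + h/22 (u(h, H) = ((-4 + h) - 11)/22 = (-15 + h)*(1/22) = -15/22 + h/22)
(-245 + u(-4, -5))/(d + 46) = (-245 + (-15/22 + (1/22)*(-4)))/(493 + 46) = (-245 + (-15/22 - 2/11))/539 = (-245 - 19/22)*(1/539) = -5409/22*1/539 = -5409/11858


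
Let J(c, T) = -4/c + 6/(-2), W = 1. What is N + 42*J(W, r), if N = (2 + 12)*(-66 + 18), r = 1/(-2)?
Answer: -966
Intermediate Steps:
r = -½ ≈ -0.50000
N = -672 (N = 14*(-48) = -672)
J(c, T) = -3 - 4/c (J(c, T) = -4/c + 6*(-½) = -4/c - 3 = -3 - 4/c)
N + 42*J(W, r) = -672 + 42*(-3 - 4/1) = -672 + 42*(-3 - 4*1) = -672 + 42*(-3 - 4) = -672 + 42*(-7) = -672 - 294 = -966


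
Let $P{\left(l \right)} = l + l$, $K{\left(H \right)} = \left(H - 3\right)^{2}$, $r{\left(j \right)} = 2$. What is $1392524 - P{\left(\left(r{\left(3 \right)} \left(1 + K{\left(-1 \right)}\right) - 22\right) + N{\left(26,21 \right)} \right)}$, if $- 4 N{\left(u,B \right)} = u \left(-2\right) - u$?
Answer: $1392461$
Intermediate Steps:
$K{\left(H \right)} = \left(-3 + H\right)^{2}$
$N{\left(u,B \right)} = \frac{3 u}{4}$ ($N{\left(u,B \right)} = - \frac{u \left(-2\right) - u}{4} = - \frac{- 2 u - u}{4} = - \frac{\left(-3\right) u}{4} = \frac{3 u}{4}$)
$P{\left(l \right)} = 2 l$
$1392524 - P{\left(\left(r{\left(3 \right)} \left(1 + K{\left(-1 \right)}\right) - 22\right) + N{\left(26,21 \right)} \right)} = 1392524 - 2 \left(\left(2 \left(1 + \left(-3 - 1\right)^{2}\right) - 22\right) + \frac{3}{4} \cdot 26\right) = 1392524 - 2 \left(\left(2 \left(1 + \left(-4\right)^{2}\right) - 22\right) + \frac{39}{2}\right) = 1392524 - 2 \left(\left(2 \left(1 + 16\right) - 22\right) + \frac{39}{2}\right) = 1392524 - 2 \left(\left(2 \cdot 17 - 22\right) + \frac{39}{2}\right) = 1392524 - 2 \left(\left(34 - 22\right) + \frac{39}{2}\right) = 1392524 - 2 \left(12 + \frac{39}{2}\right) = 1392524 - 2 \cdot \frac{63}{2} = 1392524 - 63 = 1392461$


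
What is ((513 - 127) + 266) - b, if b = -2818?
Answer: 3470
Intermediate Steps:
((513 - 127) + 266) - b = ((513 - 127) + 266) - 1*(-2818) = (386 + 266) + 2818 = 652 + 2818 = 3470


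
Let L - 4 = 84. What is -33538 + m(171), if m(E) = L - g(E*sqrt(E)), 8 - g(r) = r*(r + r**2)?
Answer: 4966753 + 2565108243*sqrt(19) ≈ 1.1186e+10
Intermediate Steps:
L = 88 (L = 4 + 84 = 88)
g(r) = 8 - r*(r + r**2)
m(E) = 80 + E**3 + E**(9/2) (m(E) = 88 - (8 - (E*sqrt(E))**2 - (E*sqrt(E))**3) = 88 - (8 - (E**(3/2))**2 - (E**(3/2))**3) = 88 - (8 - E**3 - E**(9/2)) = 88 + (-8 + E**3 + E**(9/2)) = 80 + E**3 + E**(9/2))
-33538 + m(171) = -33538 + (80 + 171**3 + 171**(9/2)) = -33538 + (80 + 5000211 + 2565108243*sqrt(19)) = -33538 + (5000291 + 2565108243*sqrt(19)) = 4966753 + 2565108243*sqrt(19)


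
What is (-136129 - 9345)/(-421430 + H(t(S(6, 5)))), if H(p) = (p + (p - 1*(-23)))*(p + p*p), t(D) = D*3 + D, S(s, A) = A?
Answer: 72737/197485 ≈ 0.36832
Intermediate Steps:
t(D) = 4*D (t(D) = 3*D + D = 4*D)
H(p) = (23 + 2*p)*(p + p²) (H(p) = (p + (p + 23))*(p + p²) = (p + (23 + p))*(p + p²) = (23 + 2*p)*(p + p²))
(-136129 - 9345)/(-421430 + H(t(S(6, 5)))) = (-136129 - 9345)/(-421430 + (4*5)*(23 + 2*(4*5)² + 25*(4*5))) = -145474/(-421430 + 20*(23 + 2*20² + 25*20)) = -145474/(-421430 + 20*(23 + 2*400 + 500)) = -145474/(-421430 + 20*(23 + 800 + 500)) = -145474/(-421430 + 20*1323) = -145474/(-421430 + 26460) = -145474/(-394970) = -145474*(-1/394970) = 72737/197485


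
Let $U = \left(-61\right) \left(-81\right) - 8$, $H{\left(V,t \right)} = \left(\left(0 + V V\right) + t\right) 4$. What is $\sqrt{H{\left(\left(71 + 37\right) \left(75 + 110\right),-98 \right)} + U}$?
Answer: $\sqrt{1596806141} \approx 39960.0$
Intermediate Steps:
$H{\left(V,t \right)} = 4 t + 4 V^{2}$ ($H{\left(V,t \right)} = \left(\left(0 + V^{2}\right) + t\right) 4 = \left(V^{2} + t\right) 4 = \left(t + V^{2}\right) 4 = 4 t + 4 V^{2}$)
$U = 4933$ ($U = 4941 - 8 = 4933$)
$\sqrt{H{\left(\left(71 + 37\right) \left(75 + 110\right),-98 \right)} + U} = \sqrt{\left(4 \left(-98\right) + 4 \left(\left(71 + 37\right) \left(75 + 110\right)\right)^{2}\right) + 4933} = \sqrt{\left(-392 + 4 \left(108 \cdot 185\right)^{2}\right) + 4933} = \sqrt{\left(-392 + 4 \cdot 19980^{2}\right) + 4933} = \sqrt{\left(-392 + 4 \cdot 399200400\right) + 4933} = \sqrt{\left(-392 + 1596801600\right) + 4933} = \sqrt{1596801208 + 4933} = \sqrt{1596806141}$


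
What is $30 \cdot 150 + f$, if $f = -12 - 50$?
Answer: $4438$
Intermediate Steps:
$f = -62$ ($f = -12 - 50 = -62$)
$30 \cdot 150 + f = 30 \cdot 150 - 62 = 4500 - 62 = 4438$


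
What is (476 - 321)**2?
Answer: 24025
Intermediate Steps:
(476 - 321)**2 = 155**2 = 24025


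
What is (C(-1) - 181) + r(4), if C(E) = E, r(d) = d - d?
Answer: -182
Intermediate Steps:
r(d) = 0
(C(-1) - 181) + r(4) = (-1 - 181) + 0 = -182 + 0 = -182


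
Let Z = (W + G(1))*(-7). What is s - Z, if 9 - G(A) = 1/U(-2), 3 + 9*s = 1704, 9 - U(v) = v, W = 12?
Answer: 3689/11 ≈ 335.36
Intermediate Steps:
U(v) = 9 - v
s = 189 (s = -⅓ + (⅑)*1704 = -⅓ + 568/3 = 189)
G(A) = 98/11 (G(A) = 9 - 1/(9 - 1*(-2)) = 9 - 1/(9 + 2) = 9 - 1/11 = 98/11)
Z = -1610/11 (Z = (12 + 98/11)*(-7) = (230/11)*(-7) = -1610/11 ≈ -146.36)
s - Z = 189 - 1*(-1610/11) = 189 + 1610/11 = 3689/11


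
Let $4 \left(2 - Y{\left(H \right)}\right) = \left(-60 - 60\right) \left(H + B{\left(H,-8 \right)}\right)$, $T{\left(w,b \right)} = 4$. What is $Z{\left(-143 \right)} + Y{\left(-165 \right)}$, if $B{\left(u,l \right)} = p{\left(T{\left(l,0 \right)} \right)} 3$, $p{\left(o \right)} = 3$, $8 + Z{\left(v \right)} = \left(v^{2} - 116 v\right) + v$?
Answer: $32208$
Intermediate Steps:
$Z{\left(v \right)} = -8 + v^{2} - 115 v$ ($Z{\left(v \right)} = -8 + \left(\left(v^{2} - 116 v\right) + v\right) = -8 + \left(v^{2} - 115 v\right) = -8 + v^{2} - 115 v$)
$B{\left(u,l \right)} = 9$ ($B{\left(u,l \right)} = 3 \cdot 3 = 9$)
$Y{\left(H \right)} = 272 + 30 H$ ($Y{\left(H \right)} = 2 - \frac{\left(-60 - 60\right) \left(H + 9\right)}{4} = 2 - \frac{\left(-120\right) \left(9 + H\right)}{4} = 2 - \frac{-1080 - 120 H}{4} = 2 + \left(270 + 30 H\right) = 272 + 30 H$)
$Z{\left(-143 \right)} + Y{\left(-165 \right)} = \left(-8 + \left(-143\right)^{2} - -16445\right) + \left(272 + 30 \left(-165\right)\right) = \left(-8 + 20449 + 16445\right) + \left(272 - 4950\right) = 36886 - 4678 = 32208$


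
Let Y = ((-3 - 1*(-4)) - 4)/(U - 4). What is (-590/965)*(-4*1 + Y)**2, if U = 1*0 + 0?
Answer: -9971/1544 ≈ -6.4579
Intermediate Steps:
U = 0 (U = 0 + 0 = 0)
Y = 3/4 (Y = ((-3 - 1*(-4)) - 4)/(0 - 4) = ((-3 + 4) - 4)/(-4) = (1 - 4)*(-1/4) = -3*(-1/4) = 3/4 ≈ 0.75000)
(-590/965)*(-4*1 + Y)**2 = (-590/965)*(-4*1 + 3/4)**2 = (-590*1/965)*(-4 + 3/4)**2 = -118*(-13/4)**2/193 = -118/193*169/16 = -9971/1544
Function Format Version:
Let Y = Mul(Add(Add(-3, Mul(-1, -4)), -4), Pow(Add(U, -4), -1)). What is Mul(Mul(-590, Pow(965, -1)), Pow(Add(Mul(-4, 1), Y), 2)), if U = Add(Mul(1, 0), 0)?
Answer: Rational(-9971, 1544) ≈ -6.4579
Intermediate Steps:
U = 0 (U = Add(0, 0) = 0)
Y = Rational(3, 4) (Y = Mul(Add(Add(-3, Mul(-1, -4)), -4), Pow(Add(0, -4), -1)) = Mul(Add(Add(-3, 4), -4), Pow(-4, -1)) = Mul(Add(1, -4), Rational(-1, 4)) = Mul(-3, Rational(-1, 4)) = Rational(3, 4) ≈ 0.75000)
Mul(Mul(-590, Pow(965, -1)), Pow(Add(Mul(-4, 1), Y), 2)) = Mul(Mul(-590, Pow(965, -1)), Pow(Add(Mul(-4, 1), Rational(3, 4)), 2)) = Mul(Mul(-590, Rational(1, 965)), Pow(Add(-4, Rational(3, 4)), 2)) = Mul(Rational(-118, 193), Pow(Rational(-13, 4), 2)) = Mul(Rational(-118, 193), Rational(169, 16)) = Rational(-9971, 1544)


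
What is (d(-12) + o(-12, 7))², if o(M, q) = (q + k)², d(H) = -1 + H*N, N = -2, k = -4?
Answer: 1024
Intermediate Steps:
d(H) = -1 - 2*H (d(H) = -1 + H*(-2) = -1 - 2*H)
o(M, q) = (-4 + q)² (o(M, q) = (q - 4)² = (-4 + q)²)
(d(-12) + o(-12, 7))² = ((-1 - 2*(-12)) + (-4 + 7)²)² = ((-1 + 24) + 3²)² = (23 + 9)² = 32² = 1024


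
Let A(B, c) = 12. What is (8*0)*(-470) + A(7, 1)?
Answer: 12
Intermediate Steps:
(8*0)*(-470) + A(7, 1) = (8*0)*(-470) + 12 = 0*(-470) + 12 = 0 + 12 = 12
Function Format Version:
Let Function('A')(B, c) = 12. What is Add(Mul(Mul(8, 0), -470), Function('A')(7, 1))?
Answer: 12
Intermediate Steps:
Add(Mul(Mul(8, 0), -470), Function('A')(7, 1)) = Add(Mul(Mul(8, 0), -470), 12) = Add(Mul(0, -470), 12) = Add(0, 12) = 12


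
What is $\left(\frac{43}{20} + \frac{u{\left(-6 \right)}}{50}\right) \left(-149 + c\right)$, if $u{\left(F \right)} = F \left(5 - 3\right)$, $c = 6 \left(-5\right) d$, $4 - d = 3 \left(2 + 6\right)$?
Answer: $\frac{86141}{100} \approx 861.41$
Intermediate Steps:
$d = -20$ ($d = 4 - 3 \left(2 + 6\right) = 4 - 3 \cdot 8 = 4 - 24 = -20$)
$c = 600$ ($c = 6 \left(-5\right) \left(-20\right) = \left(-30\right) \left(-20\right) = 600$)
$u{\left(F \right)} = 2 F$ ($u{\left(F \right)} = F 2 = 2 F$)
$\left(\frac{43}{20} + \frac{u{\left(-6 \right)}}{50}\right) \left(-149 + c\right) = \left(\frac{43}{20} + \frac{2 \left(-6\right)}{50}\right) \left(-149 + 600\right) = \left(43 \cdot \frac{1}{20} - \frac{6}{25}\right) 451 = \left(\frac{43}{20} - \frac{6}{25}\right) 451 = \frac{191}{100} \cdot 451 = \frac{86141}{100}$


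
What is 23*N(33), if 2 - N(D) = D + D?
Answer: -1472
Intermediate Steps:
N(D) = 2 - 2*D (N(D) = 2 - (D + D) = 2 - 2*D)
23*N(33) = 23*(2 - 2*33) = 23*(2 - 66) = 23*(-64) = -1472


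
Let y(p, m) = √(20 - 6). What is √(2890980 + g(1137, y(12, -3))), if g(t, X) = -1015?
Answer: √2889965 ≈ 1700.0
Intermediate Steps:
y(p, m) = √14
√(2890980 + g(1137, y(12, -3))) = √(2890980 - 1015) = √2889965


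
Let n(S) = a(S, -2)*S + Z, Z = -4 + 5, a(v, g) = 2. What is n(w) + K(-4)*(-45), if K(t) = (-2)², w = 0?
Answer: -179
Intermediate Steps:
K(t) = 4
Z = 1
n(S) = 1 + 2*S (n(S) = 2*S + 1 = 1 + 2*S)
n(w) + K(-4)*(-45) = (1 + 2*0) + 4*(-45) = (1 + 0) - 180 = 1 - 180 = -179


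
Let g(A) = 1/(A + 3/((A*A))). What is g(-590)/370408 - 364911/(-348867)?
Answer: 2313353989629107353/2211643030301880066 ≈ 1.0460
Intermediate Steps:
g(A) = 1/(A + 3/A²) (g(A) = 1/(A + 3/(A²)) = 1/(A + 3/A²))
g(-590)/370408 - 364911/(-348867) = ((-590)²/(3 + (-590)³))/370408 - 364911/(-348867) = (348100/(3 - 205379000))*(1/370408) - 364911*(-1/348867) = (348100/(-205378997))*(1/370408) + 121637/116289 = (348100*(-1/205378997))*(1/370408) + 121637/116289 = -348100/205378997*1/370408 + 121637/116289 = -87025/19018505880194 + 121637/116289 = 2313353989629107353/2211643030301880066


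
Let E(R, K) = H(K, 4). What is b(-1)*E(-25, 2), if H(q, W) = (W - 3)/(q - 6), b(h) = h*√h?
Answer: I/4 ≈ 0.25*I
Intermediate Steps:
b(h) = h^(3/2)
H(q, W) = (-3 + W)/(-6 + q)
E(R, K) = 1/(-6 + K) (E(R, K) = (-3 + 4)/(-6 + K) = 1/(-6 + K))
b(-1)*E(-25, 2) = (-1)^(3/2)/(-6 + 2) = -I/(-4) = -I*(-¼) = I/4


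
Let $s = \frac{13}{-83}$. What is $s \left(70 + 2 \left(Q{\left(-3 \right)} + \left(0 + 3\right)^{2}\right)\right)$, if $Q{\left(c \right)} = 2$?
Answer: $- \frac{1196}{83} \approx -14.41$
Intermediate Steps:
$s = - \frac{13}{83}$ ($s = 13 \left(- \frac{1}{83}\right) = - \frac{13}{83} \approx -0.15663$)
$s \left(70 + 2 \left(Q{\left(-3 \right)} + \left(0 + 3\right)^{2}\right)\right) = - \frac{13 \left(70 + 2 \left(2 + \left(0 + 3\right)^{2}\right)\right)}{83} = - \frac{13 \left(70 + 2 \left(2 + 3^{2}\right)\right)}{83} = - \frac{13 \left(70 + 2 \left(2 + 9\right)\right)}{83} = - \frac{13 \left(70 + 2 \cdot 11\right)}{83} = - \frac{13 \left(70 + 22\right)}{83} = \left(- \frac{13}{83}\right) 92 = - \frac{1196}{83}$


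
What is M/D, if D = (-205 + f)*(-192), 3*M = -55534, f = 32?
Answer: -27767/49824 ≈ -0.55730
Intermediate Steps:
M = -55534/3 (M = (⅓)*(-55534) = -55534/3 ≈ -18511.)
D = 33216 (D = (-205 + 32)*(-192) = -173*(-192) = 33216)
M/D = -55534/3/33216 = -55534/3*1/33216 = -27767/49824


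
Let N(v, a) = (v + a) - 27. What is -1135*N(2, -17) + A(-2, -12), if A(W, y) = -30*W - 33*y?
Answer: 48126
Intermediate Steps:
A(W, y) = -33*y - 30*W
N(v, a) = -27 + a + v (N(v, a) = (a + v) - 27 = -27 + a + v)
-1135*N(2, -17) + A(-2, -12) = -1135*(-27 - 17 + 2) + (-33*(-12) - 30*(-2)) = -1135*(-42) + (396 + 60) = 47670 + 456 = 48126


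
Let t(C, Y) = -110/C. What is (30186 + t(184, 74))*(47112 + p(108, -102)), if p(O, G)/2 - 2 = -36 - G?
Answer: 32802597284/23 ≈ 1.4262e+9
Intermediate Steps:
p(O, G) = -68 - 2*G (p(O, G) = 4 + 2*(-36 - G) = 4 + (-72 - 2*G) = -68 - 2*G)
(30186 + t(184, 74))*(47112 + p(108, -102)) = (30186 - 110/184)*(47112 + (-68 - 2*(-102))) = (30186 - 110*1/184)*(47112 + (-68 + 204)) = (30186 - 55/92)*(47112 + 136) = (2777057/92)*47248 = 32802597284/23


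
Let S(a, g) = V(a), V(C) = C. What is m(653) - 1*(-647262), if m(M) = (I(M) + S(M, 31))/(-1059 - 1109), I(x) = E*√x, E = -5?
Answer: 1403263363/2168 + 5*√653/2168 ≈ 6.4726e+5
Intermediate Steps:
S(a, g) = a
I(x) = -5*√x
m(M) = -M/2168 + 5*√M/2168 (m(M) = (-5*√M + M)/(-1059 - 1109) = (M - 5*√M)/(-2168) = (M - 5*√M)*(-1/2168) = -M/2168 + 5*√M/2168)
m(653) - 1*(-647262) = (-1/2168*653 + 5*√653/2168) - 1*(-647262) = (-653/2168 + 5*√653/2168) + 647262 = 1403263363/2168 + 5*√653/2168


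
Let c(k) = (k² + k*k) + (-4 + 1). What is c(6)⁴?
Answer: 22667121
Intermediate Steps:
c(k) = -3 + 2*k² (c(k) = (k² + k²) - 3 = 2*k² - 3 = -3 + 2*k²)
c(6)⁴ = (-3 + 2*6²)⁴ = (-3 + 2*36)⁴ = (-3 + 72)⁴ = 69⁴ = 22667121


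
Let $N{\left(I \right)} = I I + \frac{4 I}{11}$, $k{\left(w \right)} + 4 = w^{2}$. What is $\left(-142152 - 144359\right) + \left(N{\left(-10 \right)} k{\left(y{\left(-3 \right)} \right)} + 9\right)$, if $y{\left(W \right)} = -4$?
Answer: $- \frac{3138802}{11} \approx -2.8535 \cdot 10^{5}$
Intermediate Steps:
$k{\left(w \right)} = -4 + w^{2}$
$N{\left(I \right)} = I^{2} + \frac{4 I}{11}$ ($N{\left(I \right)} = I^{2} + 4 I \frac{1}{11} = I^{2} + \frac{4 I}{11}$)
$\left(-142152 - 144359\right) + \left(N{\left(-10 \right)} k{\left(y{\left(-3 \right)} \right)} + 9\right) = \left(-142152 - 144359\right) + \left(\frac{1}{11} \left(-10\right) \left(4 + 11 \left(-10\right)\right) \left(-4 + \left(-4\right)^{2}\right) + 9\right) = -286511 + \left(\frac{1}{11} \left(-10\right) \left(4 - 110\right) \left(-4 + 16\right) + 9\right) = -286511 + \left(\frac{1}{11} \left(-10\right) \left(-106\right) 12 + 9\right) = -286511 + \left(\frac{1060}{11} \cdot 12 + 9\right) = -286511 + \left(\frac{12720}{11} + 9\right) = -286511 + \frac{12819}{11} = - \frac{3138802}{11}$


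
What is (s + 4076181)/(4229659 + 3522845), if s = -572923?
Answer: 1751629/3876252 ≈ 0.45189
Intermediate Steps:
(s + 4076181)/(4229659 + 3522845) = (-572923 + 4076181)/(4229659 + 3522845) = 3503258/7752504 = 3503258*(1/7752504) = 1751629/3876252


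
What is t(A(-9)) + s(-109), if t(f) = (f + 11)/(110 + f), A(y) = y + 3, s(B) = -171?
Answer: -17779/104 ≈ -170.95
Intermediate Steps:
A(y) = 3 + y
t(f) = (11 + f)/(110 + f)
t(A(-9)) + s(-109) = (11 + (3 - 9))/(110 + (3 - 9)) - 171 = (11 - 6)/(110 - 6) - 171 = 5/104 - 171 = -17779/104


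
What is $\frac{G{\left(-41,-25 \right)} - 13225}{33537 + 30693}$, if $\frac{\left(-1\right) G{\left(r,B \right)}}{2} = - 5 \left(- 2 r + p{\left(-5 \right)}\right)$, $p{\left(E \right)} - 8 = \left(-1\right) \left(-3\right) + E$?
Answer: $- \frac{823}{4282} \approx -0.1922$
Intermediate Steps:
$p{\left(E \right)} = 11 + E$ ($p{\left(E \right)} = 8 + \left(\left(-1\right) \left(-3\right) + E\right) = 8 + \left(3 + E\right) = 11 + E$)
$G{\left(r,B \right)} = 60 - 20 r$ ($G{\left(r,B \right)} = - 2 \left(- 5 \left(- 2 r + \left(11 - 5\right)\right)\right) = - 2 \left(- 5 \left(- 2 r + 6\right)\right) = - 2 \left(- 5 \left(6 - 2 r\right)\right) = - 2 \left(-30 + 10 r\right) = 60 - 20 r$)
$\frac{G{\left(-41,-25 \right)} - 13225}{33537 + 30693} = \frac{\left(60 - -820\right) - 13225}{33537 + 30693} = \frac{\left(60 + 820\right) - 13225}{64230} = \left(880 - 13225\right) \frac{1}{64230} = \left(-12345\right) \frac{1}{64230} = - \frac{823}{4282}$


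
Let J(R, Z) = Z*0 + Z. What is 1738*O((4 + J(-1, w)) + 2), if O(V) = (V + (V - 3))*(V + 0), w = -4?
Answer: 3476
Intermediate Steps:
J(R, Z) = Z (J(R, Z) = 0 + Z = Z)
O(V) = V*(-3 + 2*V) (O(V) = (V + (-3 + V))*V = (-3 + 2*V)*V = V*(-3 + 2*V))
1738*O((4 + J(-1, w)) + 2) = 1738*(((4 - 4) + 2)*(-3 + 2*((4 - 4) + 2))) = 1738*((0 + 2)*(-3 + 2*(0 + 2))) = 1738*(2*(-3 + 2*2)) = 1738*(2*(-3 + 4)) = 1738*(2*1) = 1738*2 = 3476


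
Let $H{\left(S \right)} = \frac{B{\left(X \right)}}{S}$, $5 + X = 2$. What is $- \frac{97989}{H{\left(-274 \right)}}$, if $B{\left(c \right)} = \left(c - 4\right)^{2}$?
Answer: $\frac{26848986}{49} \approx 5.4794 \cdot 10^{5}$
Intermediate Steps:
$X = -3$ ($X = -5 + 2 = -3$)
$B{\left(c \right)} = \left(-4 + c\right)^{2}$
$H{\left(S \right)} = \frac{49}{S}$ ($H{\left(S \right)} = \frac{\left(-4 - 3\right)^{2}}{S} = \frac{\left(-7\right)^{2}}{S} = \frac{49}{S}$)
$- \frac{97989}{H{\left(-274 \right)}} = - \frac{97989}{49 \frac{1}{-274}} = - \frac{97989}{49 \left(- \frac{1}{274}\right)} = - \frac{97989}{- \frac{49}{274}} = \left(-97989\right) \left(- \frac{274}{49}\right) = \frac{26848986}{49}$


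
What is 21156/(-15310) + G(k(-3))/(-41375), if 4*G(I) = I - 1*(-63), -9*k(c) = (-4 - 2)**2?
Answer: -350222129/253380500 ≈ -1.3822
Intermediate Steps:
k(c) = -4 (k(c) = -(-4 - 2)**2/9 = -1/9*(-6)**2 = -1/9*36 = -4)
G(I) = 63/4 + I/4 (G(I) = (I - 1*(-63))/4 = (I + 63)/4 = (63 + I)/4 = 63/4 + I/4)
21156/(-15310) + G(k(-3))/(-41375) = 21156/(-15310) + (63/4 + (1/4)*(-4))/(-41375) = 21156*(-1/15310) + (63/4 - 1)*(-1/41375) = -10578/7655 + (59/4)*(-1/41375) = -10578/7655 - 59/165500 = -350222129/253380500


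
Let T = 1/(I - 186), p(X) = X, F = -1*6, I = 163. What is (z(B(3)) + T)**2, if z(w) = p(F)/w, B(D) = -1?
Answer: 18769/529 ≈ 35.480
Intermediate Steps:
F = -6
z(w) = -6/w
T = -1/23 (T = 1/(163 - 186) = 1/(-23) = -1/23 ≈ -0.043478)
(z(B(3)) + T)**2 = (-6/(-1) - 1/23)**2 = (-6*(-1) - 1/23)**2 = (6 - 1/23)**2 = (137/23)**2 = 18769/529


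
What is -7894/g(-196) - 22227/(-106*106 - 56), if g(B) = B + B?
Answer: 1019292/46109 ≈ 22.106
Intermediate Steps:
g(B) = 2*B
-7894/g(-196) - 22227/(-106*106 - 56) = -7894/(2*(-196)) - 22227/(-106*106 - 56) = -7894/(-392) - 22227/(-11236 - 56) = -7894*(-1/392) - 22227/(-11292) = 3947/196 - 22227*(-1/11292) = 3947/196 + 7409/3764 = 1019292/46109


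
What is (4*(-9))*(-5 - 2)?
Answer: 252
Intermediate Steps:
(4*(-9))*(-5 - 2) = -36*(-7) = 252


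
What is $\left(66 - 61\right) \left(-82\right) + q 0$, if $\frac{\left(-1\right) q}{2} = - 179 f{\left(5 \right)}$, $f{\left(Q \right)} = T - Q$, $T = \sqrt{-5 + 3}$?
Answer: $-410$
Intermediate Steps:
$T = i \sqrt{2}$ ($T = \sqrt{-2} = i \sqrt{2} \approx 1.4142 i$)
$f{\left(Q \right)} = - Q + i \sqrt{2}$ ($f{\left(Q \right)} = i \sqrt{2} - Q = - Q + i \sqrt{2}$)
$q = -1790 + 358 i \sqrt{2}$ ($q = - 2 \left(- 179 \left(\left(-1\right) 5 + i \sqrt{2}\right)\right) = - 2 \left(- 179 \left(-5 + i \sqrt{2}\right)\right) = - 2 \left(895 - 179 i \sqrt{2}\right) = -1790 + 358 i \sqrt{2} \approx -1790.0 + 506.29 i$)
$\left(66 - 61\right) \left(-82\right) + q 0 = \left(66 - 61\right) \left(-82\right) + \left(-1790 + 358 i \sqrt{2}\right) 0 = 5 \left(-82\right) + 0 = -410 + 0 = -410$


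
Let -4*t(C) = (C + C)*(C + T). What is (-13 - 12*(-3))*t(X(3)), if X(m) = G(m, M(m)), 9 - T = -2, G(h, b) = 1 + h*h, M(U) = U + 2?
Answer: -2415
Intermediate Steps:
M(U) = 2 + U
G(h, b) = 1 + h**2
T = 11 (T = 9 - 1*(-2) = 9 + 2 = 11)
X(m) = 1 + m**2
t(C) = -C*(11 + C)/2 (t(C) = -(C + C)*(C + 11)/4 = -2*C*(11 + C)/4 = -C*(11 + C)/2)
(-13 - 12*(-3))*t(X(3)) = (-13 - 12*(-3))*(-(1 + 3**2)*(11 + (1 + 3**2))/2) = (-13 + 36)*(-(1 + 9)*(11 + (1 + 9))/2) = 23*(-1/2*10*(11 + 10)) = 23*(-1/2*10*21) = 23*(-105) = -2415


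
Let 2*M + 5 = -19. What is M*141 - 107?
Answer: -1799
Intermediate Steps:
M = -12 (M = -5/2 + (½)*(-19) = -5/2 - 19/2 = -12)
M*141 - 107 = -12*141 - 107 = -1692 - 107 = -1799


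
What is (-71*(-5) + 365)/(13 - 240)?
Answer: -720/227 ≈ -3.1718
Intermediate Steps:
(-71*(-5) + 365)/(13 - 240) = (355 + 365)/(-227) = 720*(-1/227) = -720/227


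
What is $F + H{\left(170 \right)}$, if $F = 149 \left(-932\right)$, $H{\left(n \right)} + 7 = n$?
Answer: $-138705$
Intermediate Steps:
$H{\left(n \right)} = -7 + n$
$F = -138868$
$F + H{\left(170 \right)} = -138868 + \left(-7 + 170\right) = -138868 + 163 = -138705$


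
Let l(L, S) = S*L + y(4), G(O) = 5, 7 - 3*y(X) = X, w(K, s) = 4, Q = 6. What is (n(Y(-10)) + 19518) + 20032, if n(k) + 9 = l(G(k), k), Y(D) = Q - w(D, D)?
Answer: 39552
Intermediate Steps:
y(X) = 7/3 - X/3
Y(D) = 2 (Y(D) = 6 - 1*4 = 6 - 4 = 2)
l(L, S) = 1 + L*S (l(L, S) = S*L + (7/3 - ⅓*4) = L*S + (7/3 - 4/3) = L*S + 1 = 1 + L*S)
n(k) = -8 + 5*k (n(k) = -9 + (1 + 5*k) = -8 + 5*k)
(n(Y(-10)) + 19518) + 20032 = ((-8 + 5*2) + 19518) + 20032 = ((-8 + 10) + 19518) + 20032 = (2 + 19518) + 20032 = 19520 + 20032 = 39552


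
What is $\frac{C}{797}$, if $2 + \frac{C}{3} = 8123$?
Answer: $\frac{24363}{797} \approx 30.568$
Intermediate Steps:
$C = 24363$ ($C = -6 + 3 \cdot 8123 = -6 + 24369 = 24363$)
$\frac{C}{797} = \frac{24363}{797}$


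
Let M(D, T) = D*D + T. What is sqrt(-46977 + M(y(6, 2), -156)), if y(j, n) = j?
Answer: 3*I*sqrt(5233) ≈ 217.02*I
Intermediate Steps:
M(D, T) = T + D**2 (M(D, T) = D**2 + T = T + D**2)
sqrt(-46977 + M(y(6, 2), -156)) = sqrt(-46977 + (-156 + 6**2)) = sqrt(-46977 + (-156 + 36)) = sqrt(-46977 - 120) = sqrt(-47097) = 3*I*sqrt(5233)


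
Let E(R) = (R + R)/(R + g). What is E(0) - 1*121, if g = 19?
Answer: -121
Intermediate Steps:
E(R) = 2*R/(19 + R) (E(R) = (R + R)/(R + 19) = (2*R)/(19 + R) = 2*R/(19 + R))
E(0) - 1*121 = 2*0/(19 + 0) - 1*121 = 2*0/19 - 121 = 2*0*(1/19) - 121 = 0 - 121 = -121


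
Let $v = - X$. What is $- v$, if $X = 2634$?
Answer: $2634$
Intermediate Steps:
$v = -2634$ ($v = \left(-1\right) 2634 = -2634$)
$- v = \left(-1\right) \left(-2634\right) = 2634$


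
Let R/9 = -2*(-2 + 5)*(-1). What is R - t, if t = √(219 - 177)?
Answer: 54 - √42 ≈ 47.519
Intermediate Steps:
t = √42 ≈ 6.4807
R = 54 (R = 9*(-2*(-2 + 5)*(-1)) = 9*(-2*3*(-1)) = 9*(-6*(-1)) = 9*6 = 54)
R - t = 54 - √42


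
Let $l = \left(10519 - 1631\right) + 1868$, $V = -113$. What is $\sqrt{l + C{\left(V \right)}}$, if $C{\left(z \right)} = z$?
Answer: $\sqrt{10643} \approx 103.16$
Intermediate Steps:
$l = 10756$ ($l = 8888 + 1868 = 10756$)
$\sqrt{l + C{\left(V \right)}} = \sqrt{10756 - 113} = \sqrt{10643}$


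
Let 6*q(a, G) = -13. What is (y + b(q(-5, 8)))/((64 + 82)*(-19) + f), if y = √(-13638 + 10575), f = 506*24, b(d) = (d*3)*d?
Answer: 169/112440 + I*√3063/9370 ≈ 0.001503 + 0.0059066*I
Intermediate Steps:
q(a, G) = -13/6 (q(a, G) = (⅙)*(-13) = -13/6)
b(d) = 3*d² (b(d) = (3*d)*d = 3*d²)
f = 12144
y = I*√3063 (y = √(-3063) = I*√3063 ≈ 55.344*I)
(y + b(q(-5, 8)))/((64 + 82)*(-19) + f) = (I*√3063 + 3*(-13/6)²)/((64 + 82)*(-19) + 12144) = (I*√3063 + 3*(169/36))/(146*(-19) + 12144) = (I*√3063 + 169/12)/(-2774 + 12144) = (169/12 + I*√3063)/9370 = (169/12 + I*√3063)*(1/9370) = 169/112440 + I*√3063/9370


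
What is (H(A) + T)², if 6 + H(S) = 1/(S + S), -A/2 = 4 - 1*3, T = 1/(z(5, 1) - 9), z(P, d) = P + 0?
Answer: 169/4 ≈ 42.250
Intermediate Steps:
z(P, d) = P
T = -¼ (T = 1/(5 - 9) = 1/(-4) = -¼ ≈ -0.25000)
A = -2 (A = -2*(4 - 1*3) = -2*(4 - 3) = -2*1 = -2)
H(S) = -6 + 1/(2*S) (H(S) = -6 + 1/(S + S) = -6 + 1/(2*S))
(H(A) + T)² = ((-6 + (½)/(-2)) - ¼)² = ((-6 + (½)*(-½)) - ¼)² = ((-6 - ¼) - ¼)² = (-25/4 - ¼)² = (-13/2)² = 169/4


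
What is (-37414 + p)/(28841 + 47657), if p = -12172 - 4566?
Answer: -27076/38249 ≈ -0.70789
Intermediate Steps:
p = -16738
(-37414 + p)/(28841 + 47657) = (-37414 - 16738)/(28841 + 47657) = -54152/76498 = -54152*1/76498 = -27076/38249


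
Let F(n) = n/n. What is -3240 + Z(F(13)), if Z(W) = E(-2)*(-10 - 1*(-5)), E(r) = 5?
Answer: -3265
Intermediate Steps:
F(n) = 1
Z(W) = -25 (Z(W) = 5*(-10 - 1*(-5)) = 5*(-10 + 5) = 5*(-5) = -25)
-3240 + Z(F(13)) = -3240 - 25 = -3265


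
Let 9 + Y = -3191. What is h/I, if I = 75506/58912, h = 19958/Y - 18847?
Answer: -2922847081/198700 ≈ -14710.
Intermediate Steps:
Y = -3200 (Y = -9 - 3191 = -3200)
h = -30165179/1600 (h = 19958/(-3200) - 18847 = 19958*(-1/3200) - 18847 = -9979/1600 - 18847 = -30165179/1600 ≈ -18853.)
I = 37753/29456 (I = 75506*(1/58912) = 37753/29456 ≈ 1.2817)
h/I = -30165179/(1600*37753/29456) = -30165179/1600*29456/37753 = -2922847081/198700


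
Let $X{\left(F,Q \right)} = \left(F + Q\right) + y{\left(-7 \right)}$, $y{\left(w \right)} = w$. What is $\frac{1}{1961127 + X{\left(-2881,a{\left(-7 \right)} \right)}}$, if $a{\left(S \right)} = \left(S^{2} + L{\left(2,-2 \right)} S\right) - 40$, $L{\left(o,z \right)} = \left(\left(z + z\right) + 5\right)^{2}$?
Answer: $\frac{1}{1958241} \approx 5.1066 \cdot 10^{-7}$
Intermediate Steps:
$L{\left(o,z \right)} = \left(5 + 2 z\right)^{2}$ ($L{\left(o,z \right)} = \left(2 z + 5\right)^{2} = \left(5 + 2 z\right)^{2}$)
$a{\left(S \right)} = -40 + S + S^{2}$ ($a{\left(S \right)} = \left(S^{2} + \left(5 + 2 \left(-2\right)\right)^{2} S\right) - 40 = \left(S^{2} + \left(5 - 4\right)^{2} S\right) - 40 = \left(S^{2} + 1^{2} S\right) - 40 = \left(S^{2} + 1 S\right) - 40 = \left(S^{2} + S\right) - 40 = \left(S + S^{2}\right) - 40 = -40 + S + S^{2}$)
$X{\left(F,Q \right)} = -7 + F + Q$ ($X{\left(F,Q \right)} = \left(F + Q\right) - 7 = -7 + F + Q$)
$\frac{1}{1961127 + X{\left(-2881,a{\left(-7 \right)} \right)}} = \frac{1}{1961127 - 2886} = \frac{1}{1958241}$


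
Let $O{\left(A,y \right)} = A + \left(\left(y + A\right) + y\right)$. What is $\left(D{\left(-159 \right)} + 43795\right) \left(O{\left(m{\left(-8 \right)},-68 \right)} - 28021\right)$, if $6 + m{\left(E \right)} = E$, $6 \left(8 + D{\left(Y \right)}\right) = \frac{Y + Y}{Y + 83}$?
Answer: $- \frac{93795875025}{76} \approx -1.2342 \cdot 10^{9}$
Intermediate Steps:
$D{\left(Y \right)} = -8 + \frac{Y}{3 \left(83 + Y\right)}$ ($D{\left(Y \right)} = -8 + \frac{\left(Y + Y\right) \frac{1}{Y + 83}}{6} = -8 + \frac{2 Y \frac{1}{83 + Y}}{6} = -8 + \frac{Y}{3 \left(83 + Y\right)}$)
$m{\left(E \right)} = -6 + E$
$O{\left(A,y \right)} = 2 A + 2 y$ ($O{\left(A,y \right)} = A + \left(\left(A + y\right) + y\right) = A + \left(A + 2 y\right) = 2 A + 2 y$)
$\left(D{\left(-159 \right)} + 43795\right) \left(O{\left(m{\left(-8 \right)},-68 \right)} - 28021\right) = \left(\frac{-1992 - -3657}{3 \left(83 - 159\right)} + 43795\right) \left(\left(2 \left(-6 - 8\right) + 2 \left(-68\right)\right) - 28021\right) = \left(\frac{-1992 + 3657}{3 \left(-76\right)} + 43795\right) \left(\left(2 \left(-14\right) - 136\right) - 28021\right) = \left(\frac{1}{3} \left(- \frac{1}{76}\right) 1665 + 43795\right) \left(\left(-28 - 136\right) - 28021\right) = \left(- \frac{555}{76} + 43795\right) \left(-164 - 28021\right) = \frac{3327865}{76} \left(-28185\right) = - \frac{93795875025}{76}$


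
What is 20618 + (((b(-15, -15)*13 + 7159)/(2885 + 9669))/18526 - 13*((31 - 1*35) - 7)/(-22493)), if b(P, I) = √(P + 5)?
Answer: 107859293017606911/5231318562172 + 13*I*√10/232575404 ≈ 20618.0 + 1.7676e-7*I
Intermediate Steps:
b(P, I) = √(5 + P)
20618 + (((b(-15, -15)*13 + 7159)/(2885 + 9669))/18526 - 13*((31 - 1*35) - 7)/(-22493)) = 20618 + (((√(5 - 15)*13 + 7159)/(2885 + 9669))/18526 - 13*((31 - 1*35) - 7)/(-22493)) = 20618 + (((√(-10)*13 + 7159)/12554)*(1/18526) - 13*((31 - 35) - 7)*(-1/22493)) = 20618 + ((((I*√10)*13 + 7159)*(1/12554))*(1/18526) - 13*(-4 - 7)*(-1/22493)) = 20618 + (((13*I*√10 + 7159)*(1/12554))*(1/18526) - 13*(-11)*(-1/22493)) = 20618 + (((7159 + 13*I*√10)*(1/12554))*(1/18526) + 143*(-1/22493)) = 20618 + ((7159/12554 + 13*I*√10/12554)*(1/18526) - 143/22493) = 20618 + ((7159/232575404 + 13*I*√10/232575404) - 143/22493) = 20618 + (-33097255385/5231318562172 + 13*I*√10/232575404) = 107859293017606911/5231318562172 + 13*I*√10/232575404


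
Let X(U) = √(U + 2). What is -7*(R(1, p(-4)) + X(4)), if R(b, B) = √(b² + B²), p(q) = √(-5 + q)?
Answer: -7*√6 - 14*I*√2 ≈ -17.146 - 19.799*I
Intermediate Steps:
R(b, B) = √(B² + b²)
X(U) = √(2 + U)
-7*(R(1, p(-4)) + X(4)) = -7*(√((√(-5 - 4))² + 1²) + √(2 + 4)) = -7*(√((√(-9))² + 1) + √6) = -7*(√((3*I)² + 1) + √6) = -7*(√(-9 + 1) + √6) = -7*(√(-8) + √6) = -7*(2*I*√2 + √6) = -7*(√6 + 2*I*√2) = -7*√6 - 14*I*√2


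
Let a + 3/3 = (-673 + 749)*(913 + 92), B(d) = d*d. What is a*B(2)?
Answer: 305516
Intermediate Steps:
B(d) = d**2
a = 76379 (a = -1 + (-673 + 749)*(913 + 92) = -1 + 76*1005 = -1 + 76380 = 76379)
a*B(2) = 76379*2**2 = 76379*4 = 305516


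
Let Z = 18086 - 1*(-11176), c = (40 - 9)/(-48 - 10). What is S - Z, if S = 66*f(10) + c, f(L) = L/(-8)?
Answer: -851006/29 ≈ -29345.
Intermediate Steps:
f(L) = -L/8 (f(L) = L*(-⅛) = -L/8)
c = -31/58 (c = 31/(-58) = 31*(-1/58) = -31/58 ≈ -0.53448)
S = -2408/29 (S = 66*(-⅛*10) - 31/58 = 66*(-5/4) - 31/58 = -165/2 - 31/58 = -2408/29 ≈ -83.034)
Z = 29262 (Z = 18086 + 11176 = 29262)
S - Z = -2408/29 - 1*29262 = -2408/29 - 29262 = -851006/29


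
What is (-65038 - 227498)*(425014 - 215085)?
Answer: -61411789944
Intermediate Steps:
(-65038 - 227498)*(425014 - 215085) = -292536*209929 = -61411789944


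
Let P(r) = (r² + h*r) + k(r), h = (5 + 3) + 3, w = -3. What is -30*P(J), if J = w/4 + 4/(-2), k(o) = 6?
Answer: 4005/8 ≈ 500.63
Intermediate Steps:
h = 11 (h = 8 + 3 = 11)
J = -11/4 (J = -3/4 + 4/(-2) = -3*¼ + 4*(-½) = -¾ - 2 = -11/4 ≈ -2.7500)
P(r) = 6 + r² + 11*r (P(r) = (r² + 11*r) + 6 = 6 + r² + 11*r)
-30*P(J) = -30*(6 + (-11/4)² + 11*(-11/4)) = -30*(6 + 121/16 - 121/4) = -30*(-267/16) = 4005/8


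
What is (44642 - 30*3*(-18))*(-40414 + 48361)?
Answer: 367644114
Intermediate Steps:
(44642 - 30*3*(-18))*(-40414 + 48361) = (44642 - 90*(-18))*7947 = (44642 + 1620)*7947 = 46262*7947 = 367644114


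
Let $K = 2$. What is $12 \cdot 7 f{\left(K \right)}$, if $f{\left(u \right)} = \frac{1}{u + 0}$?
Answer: $42$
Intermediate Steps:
$f{\left(u \right)} = \frac{1}{u}$
$12 \cdot 7 f{\left(K \right)} = \frac{12 \cdot 7}{2} = 84 \cdot \frac{1}{2} = 42$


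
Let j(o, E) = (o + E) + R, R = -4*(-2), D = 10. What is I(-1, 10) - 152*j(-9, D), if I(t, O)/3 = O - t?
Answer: -1335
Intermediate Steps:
I(t, O) = -3*t + 3*O (I(t, O) = 3*(O - t) = -3*t + 3*O)
R = 8
j(o, E) = 8 + E + o (j(o, E) = (o + E) + 8 = (E + o) + 8 = 8 + E + o)
I(-1, 10) - 152*j(-9, D) = (-3*(-1) + 3*10) - 152*(8 + 10 - 9) = (3 + 30) - 152*9 = 33 - 1368 = -1335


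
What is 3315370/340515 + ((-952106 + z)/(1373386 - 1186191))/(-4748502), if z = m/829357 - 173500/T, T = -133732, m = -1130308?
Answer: 47370796201997108315679233/4865358887298815000676966 ≈ 9.7363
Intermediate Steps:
z = -1816227489/27727892581 (z = -1130308/829357 - 173500/(-133732) = -1130308*1/829357 - 173500*(-1/133732) = -1130308/829357 + 43375/33433 = -1816227489/27727892581 ≈ -0.065502)
3315370/340515 + ((-952106 + z)/(1373386 - 1186191))/(-4748502) = 3315370/340515 + ((-952106 - 1816227489/27727892581)/(1373386 - 1186191))/(-4748502) = 3315370*(1/340515) - 26399894709953075/27727892581/187195*(-1/4748502) = 663074/68103 - 26399894709953075/27727892581*1/187195*(-1/4748502) = 663074/68103 - 5279978941990615/1038104570340059*(-1/4748502) = 663074/68103 + 5279978941990615/4929441628468910841618 = 47370796201997108315679233/4865358887298815000676966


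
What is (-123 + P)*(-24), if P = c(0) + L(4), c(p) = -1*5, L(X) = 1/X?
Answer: 3066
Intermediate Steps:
c(p) = -5
P = -19/4 (P = -5 + 1/4 = -19/4 ≈ -4.7500)
(-123 + P)*(-24) = (-123 - 19/4)*(-24) = -511/4*(-24) = 3066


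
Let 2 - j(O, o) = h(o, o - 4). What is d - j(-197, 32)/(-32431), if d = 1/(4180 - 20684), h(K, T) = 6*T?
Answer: -2772095/535241224 ≈ -0.0051792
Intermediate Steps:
j(O, o) = 26 - 6*o (j(O, o) = 2 - 6*(o - 4) = 2 - 6*(-4 + o) = 2 - (-24 + 6*o) = 2 + (24 - 6*o) = 26 - 6*o)
d = -1/16504 (d = 1/(-16504) = -1/16504 ≈ -6.0591e-5)
d - j(-197, 32)/(-32431) = -1/16504 - (26 - 6*32)/(-32431) = -1/16504 - (26 - 192)*(-1)/32431 = -1/16504 - (-166)*(-1)/32431 = -1/16504 - 1*166/32431 = -1/16504 - 166/32431 = -2772095/535241224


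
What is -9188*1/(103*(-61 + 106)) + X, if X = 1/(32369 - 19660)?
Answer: -116765657/58906215 ≈ -1.9822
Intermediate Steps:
X = 1/12709 ≈ 7.8684e-5
-9188*1/(103*(-61 + 106)) + X = -9188*1/(103*(-61 + 106)) + 1/12709 = -9188/(45*103) + 1/12709 = -9188/4635 + 1/12709 = -116765657/58906215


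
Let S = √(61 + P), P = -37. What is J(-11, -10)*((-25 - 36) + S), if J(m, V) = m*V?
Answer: -6710 + 220*√6 ≈ -6171.1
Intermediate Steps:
S = 2*√6 (S = √(61 - 37) = √24 = 2*√6 ≈ 4.8990)
J(m, V) = V*m
J(-11, -10)*((-25 - 36) + S) = (-10*(-11))*((-25 - 36) + 2*√6) = 110*(-61 + 2*√6) = -6710 + 220*√6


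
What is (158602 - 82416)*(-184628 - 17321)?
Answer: -15385686514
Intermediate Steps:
(158602 - 82416)*(-184628 - 17321) = 76186*(-201949) = -15385686514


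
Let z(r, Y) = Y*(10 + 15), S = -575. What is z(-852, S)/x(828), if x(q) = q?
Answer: -625/36 ≈ -17.361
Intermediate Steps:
z(r, Y) = 25*Y (z(r, Y) = Y*25 = 25*Y)
z(-852, S)/x(828) = (25*(-575))/828 = -14375*1/828 = -625/36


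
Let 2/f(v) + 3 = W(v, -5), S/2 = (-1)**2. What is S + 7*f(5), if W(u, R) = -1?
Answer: -3/2 ≈ -1.5000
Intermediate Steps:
S = 2 (S = 2*(-1)**2 = 2*1 = 2)
f(v) = -1/2 (f(v) = 2/(-3 - 1) = 2/(-4) = 2*(-1/4) = -1/2)
S + 7*f(5) = 2 + 7*(-1/2) = 2 - 7/2 = -3/2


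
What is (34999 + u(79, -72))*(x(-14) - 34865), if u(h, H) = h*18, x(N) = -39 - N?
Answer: -1270728690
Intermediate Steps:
u(h, H) = 18*h
(34999 + u(79, -72))*(x(-14) - 34865) = (34999 + 18*79)*((-39 - 1*(-14)) - 34865) = (34999 + 1422)*((-39 + 14) - 34865) = 36421*(-25 - 34865) = 36421*(-34890) = -1270728690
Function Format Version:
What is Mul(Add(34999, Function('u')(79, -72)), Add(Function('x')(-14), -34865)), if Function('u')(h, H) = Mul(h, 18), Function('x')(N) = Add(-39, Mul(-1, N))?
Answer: -1270728690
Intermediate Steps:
Function('u')(h, H) = Mul(18, h)
Mul(Add(34999, Function('u')(79, -72)), Add(Function('x')(-14), -34865)) = Mul(Add(34999, Mul(18, 79)), Add(Add(-39, Mul(-1, -14)), -34865)) = Mul(Add(34999, 1422), Add(Add(-39, 14), -34865)) = Mul(36421, Add(-25, -34865)) = Mul(36421, -34890) = -1270728690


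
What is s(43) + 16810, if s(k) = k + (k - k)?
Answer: 16853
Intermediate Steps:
s(k) = k (s(k) = k + 0 = k)
s(43) + 16810 = 43 + 16810 = 16853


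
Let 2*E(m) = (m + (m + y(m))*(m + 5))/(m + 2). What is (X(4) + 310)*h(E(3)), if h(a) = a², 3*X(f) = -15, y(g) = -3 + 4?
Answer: 14945/4 ≈ 3736.3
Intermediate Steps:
y(g) = 1
E(m) = (m + (1 + m)*(5 + m))/(2*(2 + m)) (E(m) = ((m + (m + 1)*(m + 5))/(m + 2))/2 = ((m + (1 + m)*(5 + m))/(2 + m))/2 = (m + (1 + m)*(5 + m))/(2*(2 + m)))
X(f) = -5 (X(f) = (⅓)*(-15) = -5)
(X(4) + 310)*h(E(3)) = (-5 + 310)*((5 + 3² + 7*3)/(2*(2 + 3)))² = 305*((½)*(5 + 9 + 21)/5)² = 305*((½)*(⅕)*35)² = 305*(7/2)² = 305*(49/4) = 14945/4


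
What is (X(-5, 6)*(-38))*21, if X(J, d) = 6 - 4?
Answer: -1596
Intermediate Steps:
X(J, d) = 2
(X(-5, 6)*(-38))*21 = (2*(-38))*21 = -76*21 = -1596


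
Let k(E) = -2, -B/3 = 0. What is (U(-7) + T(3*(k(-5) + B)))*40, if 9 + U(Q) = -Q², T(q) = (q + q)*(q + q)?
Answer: 3440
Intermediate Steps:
B = 0 (B = -3*0 = 0)
T(q) = 4*q² (T(q) = (2*q)*(2*q) = 4*q²)
U(Q) = -9 - Q²
(U(-7) + T(3*(k(-5) + B)))*40 = ((-9 - 1*(-7)²) + 4*(3*(-2 + 0))²)*40 = ((-9 - 1*49) + 4*(3*(-2))²)*40 = ((-9 - 49) + 4*(-6)²)*40 = (-58 + 4*36)*40 = (-58 + 144)*40 = 86*40 = 3440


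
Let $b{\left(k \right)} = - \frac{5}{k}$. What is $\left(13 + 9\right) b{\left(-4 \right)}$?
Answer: $\frac{55}{2} \approx 27.5$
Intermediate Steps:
$\left(13 + 9\right) b{\left(-4 \right)} = \left(13 + 9\right) \left(- \frac{5}{-4}\right) = 22 \left(\left(-5\right) \left(- \frac{1}{4}\right)\right) = 22 \cdot \frac{5}{4} = \frac{55}{2}$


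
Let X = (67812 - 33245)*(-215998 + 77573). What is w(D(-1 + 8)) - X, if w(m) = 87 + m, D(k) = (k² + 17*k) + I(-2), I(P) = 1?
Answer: 4784937231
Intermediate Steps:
D(k) = 1 + k² + 17*k (D(k) = (k² + 17*k) + 1 = 1 + k² + 17*k)
X = -4784936975 (X = 34567*(-138425) = -4784936975)
w(D(-1 + 8)) - X = (87 + (1 + (-1 + 8)² + 17*(-1 + 8))) - 1*(-4784936975) = (87 + (1 + 7² + 17*7)) + 4784936975 = (87 + (1 + 49 + 119)) + 4784936975 = (87 + 169) + 4784936975 = 256 + 4784936975 = 4784937231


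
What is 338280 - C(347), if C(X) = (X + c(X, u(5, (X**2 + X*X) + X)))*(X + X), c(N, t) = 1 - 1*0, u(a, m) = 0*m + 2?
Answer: 96768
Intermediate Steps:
u(a, m) = 2 (u(a, m) = 0 + 2 = 2)
c(N, t) = 1 (c(N, t) = 1 + 0 = 1)
C(X) = 2*X*(1 + X) (C(X) = (X + 1)*(X + X) = (1 + X)*(2*X) = 2*X*(1 + X))
338280 - C(347) = 338280 - 2*347*(1 + 347) = 338280 - 2*347*348 = 338280 - 1*241512 = 338280 - 241512 = 96768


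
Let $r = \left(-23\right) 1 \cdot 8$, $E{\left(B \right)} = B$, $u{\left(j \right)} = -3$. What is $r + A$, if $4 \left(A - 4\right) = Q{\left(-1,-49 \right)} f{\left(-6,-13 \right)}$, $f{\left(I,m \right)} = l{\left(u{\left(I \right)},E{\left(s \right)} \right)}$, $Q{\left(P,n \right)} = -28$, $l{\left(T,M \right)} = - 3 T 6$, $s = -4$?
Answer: $-558$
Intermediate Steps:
$l{\left(T,M \right)} = - 18 T$
$f{\left(I,m \right)} = 54$ ($f{\left(I,m \right)} = \left(-18\right) \left(-3\right) = 54$)
$A = -374$ ($A = 4 + \frac{\left(-28\right) 54}{4} = 4 + \frac{1}{4} \left(-1512\right) = 4 - 378 = -374$)
$r = -184$ ($r = \left(-23\right) 8 = -184$)
$r + A = -184 - 374 = -558$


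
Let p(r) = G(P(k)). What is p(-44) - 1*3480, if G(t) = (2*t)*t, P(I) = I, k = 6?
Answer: -3408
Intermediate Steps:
G(t) = 2*t²
p(r) = 72 (p(r) = 2*6² = 2*36 = 72)
p(-44) - 1*3480 = 72 - 1*3480 = 72 - 3480 = -3408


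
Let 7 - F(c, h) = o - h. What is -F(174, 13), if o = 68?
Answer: 48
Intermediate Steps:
F(c, h) = -61 + h (F(c, h) = 7 - (68 - h) = 7 + (-68 + h) = -61 + h)
-F(174, 13) = -(-61 + 13) = -1*(-48) = 48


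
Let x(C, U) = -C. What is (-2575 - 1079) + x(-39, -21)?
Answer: -3615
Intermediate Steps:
(-2575 - 1079) + x(-39, -21) = (-2575 - 1079) - 1*(-39) = -3654 + 39 = -3615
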